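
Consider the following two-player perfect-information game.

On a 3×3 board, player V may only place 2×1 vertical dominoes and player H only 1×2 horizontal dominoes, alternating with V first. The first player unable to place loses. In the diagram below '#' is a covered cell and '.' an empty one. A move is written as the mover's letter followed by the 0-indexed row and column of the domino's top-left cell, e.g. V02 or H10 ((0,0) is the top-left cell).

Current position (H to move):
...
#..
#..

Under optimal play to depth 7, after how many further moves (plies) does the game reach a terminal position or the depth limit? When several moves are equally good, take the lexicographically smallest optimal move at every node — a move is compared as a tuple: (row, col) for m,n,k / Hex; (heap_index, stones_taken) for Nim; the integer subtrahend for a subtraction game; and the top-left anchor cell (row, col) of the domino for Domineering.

p1 H@[.../#../#..]: H00[##./#../#..]-1 H01[.##/#../#..]-1 H11[.../###/#..]+1* H21[.../#../###]-1
p2 V@[.../###/#..] terminal -1; root [.../#../#..] d7

PV length from [.../#../#..]: 1 ply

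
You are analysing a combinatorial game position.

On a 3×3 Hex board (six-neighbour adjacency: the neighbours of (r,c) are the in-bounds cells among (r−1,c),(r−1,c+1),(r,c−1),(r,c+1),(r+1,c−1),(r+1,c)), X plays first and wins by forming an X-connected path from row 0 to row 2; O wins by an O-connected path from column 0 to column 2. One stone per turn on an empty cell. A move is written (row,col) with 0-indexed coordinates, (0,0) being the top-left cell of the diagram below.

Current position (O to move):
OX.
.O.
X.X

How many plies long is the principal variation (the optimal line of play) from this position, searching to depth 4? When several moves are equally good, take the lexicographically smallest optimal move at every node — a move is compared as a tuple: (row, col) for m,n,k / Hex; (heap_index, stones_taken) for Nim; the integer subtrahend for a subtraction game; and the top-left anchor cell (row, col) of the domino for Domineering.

p1 O@[OX./.O./X.X]: (0,2)[OXO/.O./X.X]-1 (1,0)[OX./OO./X.X]+1* (1,2)[OX./.OO/X.X]-1 (2,1)[OX./.O./XOX]-1
p2 X@[OX./OO./X.X]: (0,2)[OXX/OO./X.X]-1* (1,2)[OX./OOX/X.X]-1 (2,1)[OX./OO./XXX]-1
p3 O@[OXX/OO./X.X]: (1,2)[OXX/OOO/X.X]+1* (2,1)[OXX/OO./XOX]-1
p4 X@[OXX/OOO/X.X] terminal -1; root [OX./.O./X.X] d4

PV length from [OX./.O./X.X]: 3 plies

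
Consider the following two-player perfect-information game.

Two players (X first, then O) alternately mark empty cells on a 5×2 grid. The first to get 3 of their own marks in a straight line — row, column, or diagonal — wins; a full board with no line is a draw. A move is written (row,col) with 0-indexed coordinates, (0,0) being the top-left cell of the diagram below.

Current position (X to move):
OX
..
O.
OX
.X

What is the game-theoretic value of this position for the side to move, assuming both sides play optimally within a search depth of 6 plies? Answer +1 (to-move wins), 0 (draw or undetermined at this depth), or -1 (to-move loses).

value(OX/../O./OX/.X, X) = +1

p1 X@[OX/../O./OX/.X]: (1,0)[OX/X./O./OX/.X]-1 (1,1)[OX/.X/O./OX/.X]-1 (2,1)[OX/../OX/OX/.X]+1* (4,0)[OX/../O./OX/XX]-1
p2 O@[OX/../OX/OX/.X] terminal -1; root [OX/../O./OX/.X] d6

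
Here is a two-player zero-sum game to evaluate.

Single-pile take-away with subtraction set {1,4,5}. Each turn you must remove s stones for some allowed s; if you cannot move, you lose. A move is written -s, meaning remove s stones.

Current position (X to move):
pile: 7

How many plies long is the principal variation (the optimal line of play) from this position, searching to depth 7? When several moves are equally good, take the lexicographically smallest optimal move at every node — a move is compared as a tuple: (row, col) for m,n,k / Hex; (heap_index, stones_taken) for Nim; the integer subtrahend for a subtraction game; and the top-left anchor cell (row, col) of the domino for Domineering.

PV length from [7]: 3 plies

[7] X move#1: -1:-1/6, -4:-1/3, -5:+1/2*
[2] O move#2: -1:-1/1*
[1] X move#3: -1:+1/0*
[0] end (terminal -1, O#4); searched 7 to 7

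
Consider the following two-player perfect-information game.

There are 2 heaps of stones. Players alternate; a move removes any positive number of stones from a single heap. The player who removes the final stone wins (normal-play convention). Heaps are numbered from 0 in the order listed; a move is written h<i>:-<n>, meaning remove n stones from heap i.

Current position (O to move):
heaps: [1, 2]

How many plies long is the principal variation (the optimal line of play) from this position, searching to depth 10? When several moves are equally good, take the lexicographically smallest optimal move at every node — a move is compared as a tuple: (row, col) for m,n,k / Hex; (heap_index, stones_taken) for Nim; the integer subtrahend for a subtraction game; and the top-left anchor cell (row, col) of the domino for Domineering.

PV length from [(1,2)]: 3 plies

p1 O@[(1,2)]: h0:-1[(0,2)]-1 h1:-1[(1,1)]+1* h1:-2[(1,0)]-1
p2 X@[(1,1)]: h0:-1[(0,1)]-1* h1:-1[(1,0)]-1
p3 O@[(0,1)]: h1:-1[(0,0)]+1*
p4 X@[(0,0)] terminal -1; root [(1,2)] d10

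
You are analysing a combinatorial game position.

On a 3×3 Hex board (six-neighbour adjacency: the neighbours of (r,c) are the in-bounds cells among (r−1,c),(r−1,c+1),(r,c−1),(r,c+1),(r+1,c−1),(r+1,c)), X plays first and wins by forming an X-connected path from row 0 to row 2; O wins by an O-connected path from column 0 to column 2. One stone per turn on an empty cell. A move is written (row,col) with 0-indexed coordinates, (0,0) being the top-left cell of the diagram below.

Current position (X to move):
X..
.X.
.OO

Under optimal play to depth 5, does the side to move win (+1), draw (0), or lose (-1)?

value(X../.X./.OO, X) = +1

p1 X@[X../.X./.OO]: (0,1)[XX./.X./.OO]-1 (0,2)[X.X/.X./.OO]-1 (1,0)[X../XX./.OO]-1 (1,2)[X../.XX/.OO]-1 (2,0)[X../.X./XOO]+1*
p2 O@[X../.X./XOO]: (0,1)[XO./.X./XOO]-1* (0,2)[X.O/.X./XOO]-1 (1,0)[X../OX./XOO]-1 (1,2)[X../.XO/XOO]-1
p3 X@[XO./.X./XOO]: (0,2)[XOX/.X./XOO]+1* (1,0)[XO./XX./XOO]+1 (1,2)[XO./.XX/XOO]+1
p4 O@[XOX/.X./XOO] terminal -1; root [X../.X./.OO] d5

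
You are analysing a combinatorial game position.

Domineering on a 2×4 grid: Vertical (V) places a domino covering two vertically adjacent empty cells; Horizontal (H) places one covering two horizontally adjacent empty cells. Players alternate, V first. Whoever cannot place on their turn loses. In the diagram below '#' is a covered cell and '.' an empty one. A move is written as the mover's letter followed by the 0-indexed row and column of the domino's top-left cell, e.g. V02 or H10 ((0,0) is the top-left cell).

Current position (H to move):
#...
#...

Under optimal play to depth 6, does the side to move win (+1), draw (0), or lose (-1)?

value(#.../#..., H) = +1

[#.../#...] H move#1: H01:+1/###./#...*, H02:+1/#.##/#..., H11:+1/#.../###., H12:+1/#.../#.##
[###./#...] V move#2: V03:-1/####/#..#*
[####/#..#] H move#3: H11:+1/####/####*
[####/####] end (terminal -1, V#4); searched #.../#... to 6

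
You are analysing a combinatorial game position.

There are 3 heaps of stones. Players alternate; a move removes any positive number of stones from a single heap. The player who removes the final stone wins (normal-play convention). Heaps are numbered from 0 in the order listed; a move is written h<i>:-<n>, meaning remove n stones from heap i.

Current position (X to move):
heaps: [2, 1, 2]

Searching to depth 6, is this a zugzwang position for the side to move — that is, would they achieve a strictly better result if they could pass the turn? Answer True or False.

p1 X@[(2,1,2)]: h0:-1[(1,1,2)]-1 h0:-2[(0,1,2)]-1 h1:-1[(2,0,2)]+1* h2:-1[(2,1,1)]-1 h2:-2[(2,1,0)]-1
p2 O@[(2,0,2)]: h0:-1[(1,0,2)]-1* h0:-2[(0,0,2)]-1 h2:-1[(2,0,1)]-1 h2:-2[(2,0,0)]-1
p3 X@[(1,0,2)]: h0:-1[(0,0,2)]-1 h2:-1[(1,0,1)]+1* h2:-2[(1,0,0)]-1
p4 O@[(1,0,1)]: h0:-1[(0,0,1)]-1* h2:-1[(1,0,0)]-1
p5 X@[(0,0,1)]: h2:-1[(0,0,0)]+1*
p6 O@[(0,0,0)] terminal -1; root [(2,1,2)] d6
pass branch (O moves first from the same position):
  | p1 O@[(2,1,2)]: h0:-1[(1,1,2)]-1 h0:-2[(0,1,2)]-1 h1:-1[(2,0,2)]+1* h2:-1[(2,1,1)]-1 h2:-2[(2,1,0)]-1
  | p2 X@[(2,0,2)]: h0:-1[(1,0,2)]-1* h0:-2[(0,0,2)]-1 h2:-1[(2,0,1)]-1 h2:-2[(2,0,0)]-1
  | p3 O@[(1,0,2)]: h0:-1[(0,0,2)]-1 h2:-1[(1,0,1)]+1* h2:-2[(1,0,0)]-1
  | p4 X@[(1,0,1)]: h0:-1[(0,0,1)]-1* h2:-1[(1,0,0)]-1
  | p5 O@[(0,0,1)]: h2:-1[(0,0,0)]+1*
  | p6 X@[(0,0,0)] terminal -1; root [(2,1,2)] d6
X moving scores +1; X passing scores -1

zugzwang((2,1,2), X) = False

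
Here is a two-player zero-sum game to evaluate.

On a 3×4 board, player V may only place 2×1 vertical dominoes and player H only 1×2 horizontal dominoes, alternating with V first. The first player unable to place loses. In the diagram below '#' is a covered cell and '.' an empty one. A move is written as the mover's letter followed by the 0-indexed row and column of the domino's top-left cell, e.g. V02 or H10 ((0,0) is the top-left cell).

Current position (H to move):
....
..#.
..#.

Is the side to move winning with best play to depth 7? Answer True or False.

[..../..#./..#.] H move#1: H00:-1/##../..#./..#., H01:-1/.##./..#./..#., H02:-1/..##/..#./..#., H10:+1/..../###./..#.*, H20:-1/..../..#./###.
[..../###./..#.] V move#2: V03:-1/...#/####/..#.*, V13:-1/..../####/..##
[...#/####/..#.] H move#3: H00:+1/##.#/####/..#.*, H01:+1/.###/####/..#., H20:+1/...#/####/###.
[##.#/####/..#.] end (terminal -1, V#4); searched ..../..#./..#. to 7

H winning at [..../..#./..#.]: True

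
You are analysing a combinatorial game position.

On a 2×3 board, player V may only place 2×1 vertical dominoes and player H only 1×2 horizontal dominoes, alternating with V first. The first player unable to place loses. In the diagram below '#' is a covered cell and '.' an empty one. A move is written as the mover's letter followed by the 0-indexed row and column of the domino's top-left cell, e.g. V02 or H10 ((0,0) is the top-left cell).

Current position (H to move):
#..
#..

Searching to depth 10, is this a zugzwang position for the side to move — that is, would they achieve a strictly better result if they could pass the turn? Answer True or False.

zugzwang(#../#.., H) = False

[#../#..] H move#1: H01:+1/###/#..*, H11:+1/#../###
[###/#..] end (terminal -1, V#2); searched #../#.. to 10
if H skipped the turn, V would face:
~ [#../#..] V move#1: V01:+1/##./##.*, V02:+1/#.#/#.#
~ [##./##.] end (terminal -1, H#2); searched #../#.. to 10
compare (H): move=+1 vs pass=-1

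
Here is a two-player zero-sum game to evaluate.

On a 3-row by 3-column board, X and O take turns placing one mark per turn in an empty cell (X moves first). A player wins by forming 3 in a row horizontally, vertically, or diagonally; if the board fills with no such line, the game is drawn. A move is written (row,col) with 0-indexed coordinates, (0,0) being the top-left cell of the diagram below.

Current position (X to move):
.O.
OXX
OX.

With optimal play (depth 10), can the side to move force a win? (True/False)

[.O./OXX/OX.] X move#1: (0,0):+0/XO./OXX/OX.*, (0,2):-1/.OX/OXX/OX., (2,2):-1/.O./OXX/OXX
[XO./OXX/OX.] O move#2: (0,2):-1/XOO/OXX/OX., (2,2):+0/XO./OXX/OXO*
[XO./OXX/OXO] X move#3: (0,2):+0/XOX/OXX/OXO*
[XOX/OXX/OXO] end (terminal +0, O#4); searched .O./OXX/OX. to 10

X winning at [.O./OXX/OX.]: False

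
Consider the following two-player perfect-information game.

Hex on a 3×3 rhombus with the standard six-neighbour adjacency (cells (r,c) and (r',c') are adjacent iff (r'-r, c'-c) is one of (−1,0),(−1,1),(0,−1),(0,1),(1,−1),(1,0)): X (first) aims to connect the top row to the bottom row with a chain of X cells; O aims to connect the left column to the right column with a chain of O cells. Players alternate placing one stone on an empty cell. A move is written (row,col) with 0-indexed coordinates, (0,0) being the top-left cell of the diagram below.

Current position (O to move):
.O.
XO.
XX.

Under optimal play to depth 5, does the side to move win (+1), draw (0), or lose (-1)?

value(.O./XO./XX., O) = +1

[.O./XO./XX.] O move#1: (0,0):+1/OO./XO./XX.*, (0,2):-1/.OO/XO./XX., (1,2):-1/.O./XOO/XX., (2,2):-1/.O./XO./XXO
[OO./XO./XX.] X move#2: (0,2):-1/OOX/XO./XX.*, (1,2):-1/OO./XOX/XX., (2,2):-1/OO./XO./XXX
[OOX/XO./XX.] O move#3: (1,2):+1/OOX/XOO/XX.*, (2,2):-1/OOX/XO./XXO
[OOX/XOO/XX.] end (terminal -1, X#4); searched .O./XO./XX. to 5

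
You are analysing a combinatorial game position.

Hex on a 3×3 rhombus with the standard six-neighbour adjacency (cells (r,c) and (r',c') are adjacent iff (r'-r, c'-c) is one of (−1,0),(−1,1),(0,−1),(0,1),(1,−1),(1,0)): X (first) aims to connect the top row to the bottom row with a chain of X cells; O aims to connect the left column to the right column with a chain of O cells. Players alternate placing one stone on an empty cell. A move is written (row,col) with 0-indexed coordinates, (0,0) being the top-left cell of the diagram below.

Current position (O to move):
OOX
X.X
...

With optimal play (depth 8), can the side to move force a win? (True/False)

[OOX/X.X/...] O move#1: (1,1):-1/OOX/XOX/...*, (2,0):-1/OOX/X.X/O.., (2,1):-1/OOX/X.X/.O., (2,2):-1/OOX/X.X/..O
[OOX/XOX/...] X move#2: (2,0):+1/OOX/XOX/X..*, (2,1):+1/OOX/XOX/.X., (2,2):+1/OOX/XOX/..X
[OOX/XOX/X..] O move#3: (2,1):-1/OOX/XOX/XO.*, (2,2):-1/OOX/XOX/X.O
[OOX/XOX/XO.] X move#4: (2,2):+1/OOX/XOX/XOX*
[OOX/XOX/XOX] end (terminal -1, O#5); searched OOX/X.X/... to 8

O winning at [OOX/X.X/...]: False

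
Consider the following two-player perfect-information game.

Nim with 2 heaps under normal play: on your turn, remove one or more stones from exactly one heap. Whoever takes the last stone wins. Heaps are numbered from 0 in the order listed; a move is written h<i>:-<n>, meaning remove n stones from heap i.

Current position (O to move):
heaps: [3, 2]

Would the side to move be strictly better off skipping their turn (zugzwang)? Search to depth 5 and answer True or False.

zugzwang((3,2), O) = False

p1 O@[(3,2)]: h0:-1[(2,2)]+1* h0:-2[(1,2)]-1 h0:-3[(0,2)]-1 h1:-1[(3,1)]-1 h1:-2[(3,0)]-1
p2 X@[(2,2)]: h0:-1[(1,2)]-1* h0:-2[(0,2)]-1 h1:-1[(2,1)]-1 h1:-2[(2,0)]-1
p3 O@[(1,2)]: h0:-1[(0,2)]-1 h1:-1[(1,1)]+1* h1:-2[(1,0)]-1
p4 X@[(1,1)]: h0:-1[(0,1)]-1* h1:-1[(1,0)]-1
p5 O@[(0,1)]: h1:-1[(0,0)]+1*
p6 X@[(0,0)] terminal -1; root [(3,2)] d5
suppose O passes — search the same position with X to move:
pass> p1 X@[(3,2)]: h0:-1[(2,2)]+1* h0:-2[(1,2)]-1 h0:-3[(0,2)]-1 h1:-1[(3,1)]-1 h1:-2[(3,0)]-1
pass> p2 O@[(2,2)]: h0:-1[(1,2)]-1* h0:-2[(0,2)]-1 h1:-1[(2,1)]-1 h1:-2[(2,0)]-1
pass> p3 X@[(1,2)]: h0:-1[(0,2)]-1 h1:-1[(1,1)]+1* h1:-2[(1,0)]-1
pass> p4 O@[(1,1)]: h0:-1[(0,1)]-1* h1:-1[(1,0)]-1
pass> p5 X@[(0,1)]: h1:-1[(0,0)]+1*
pass> p6 O@[(0,0)] terminal -1; root [(3,2)] d5
for O: play +1, pass -1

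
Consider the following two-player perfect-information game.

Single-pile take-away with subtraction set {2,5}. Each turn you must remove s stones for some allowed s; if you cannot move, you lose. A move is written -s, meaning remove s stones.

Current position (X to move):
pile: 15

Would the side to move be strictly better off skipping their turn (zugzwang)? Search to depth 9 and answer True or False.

zugzwang(15, X) = True

[15] X move#1: -2:-1/13*, -5:-1/10
[13] O move#2: -2:+1/11*, -5:+1/8
[11] X move#3: -2:-1/9*, -5:-1/6
[9] O move#4: -2:+1/7*, -5:+1/4
[7] X move#5: -2:-1/5*, -5:-1/2
[5] O move#6: -2:-1/3, -5:+1/0*
[0] end (terminal -1, X#7); searched 15 to 9
if X skipped the turn, O would face:
~ [15] O move#1: -2:-1/13*, -5:-1/10
~ [13] X move#2: -2:+1/11*, -5:+1/8
~ [11] O move#3: -2:-1/9*, -5:-1/6
~ [9] X move#4: -2:+1/7*, -5:+1/4
~ [7] O move#5: -2:-1/5*, -5:-1/2
~ [5] X move#6: -2:-1/3, -5:+1/0*
~ [0] end (terminal -1, O#7); searched 15 to 9
compare (X): move=-1 vs pass=+1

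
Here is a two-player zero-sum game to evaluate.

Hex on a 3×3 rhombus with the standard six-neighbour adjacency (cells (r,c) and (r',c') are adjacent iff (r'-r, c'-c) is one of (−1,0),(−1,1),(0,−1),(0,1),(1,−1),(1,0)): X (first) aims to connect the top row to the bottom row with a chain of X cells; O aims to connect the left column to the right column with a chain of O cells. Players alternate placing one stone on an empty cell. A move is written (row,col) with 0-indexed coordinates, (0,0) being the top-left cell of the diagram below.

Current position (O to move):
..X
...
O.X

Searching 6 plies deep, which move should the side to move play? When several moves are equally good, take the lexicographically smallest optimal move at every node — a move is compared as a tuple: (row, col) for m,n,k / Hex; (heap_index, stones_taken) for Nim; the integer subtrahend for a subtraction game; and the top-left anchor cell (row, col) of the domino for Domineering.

O's best at [..X/.../O.X]: (1,2)

[..X/.../O.X] O move#1: (0,0):-1/O.X/.../O.X, (0,1):-1/.OX/.../O.X, (1,0):-1/..X/O../O.X, (1,1):-1/..X/.O./O.X, (1,2):+1/..X/..O/O.X*, (2,1):-1/..X/.../OOX
[..X/..O/O.X] X move#2: (0,0):-1/X.X/..O/O.X*, (0,1):-1/.XX/..O/O.X, (1,0):-1/..X/X.O/O.X, (1,1):-1/..X/.XO/O.X, (2,1):-1/..X/..O/OXX
[X.X/..O/O.X] O move#3: (0,1):+1/XOX/..O/O.X*, (1,0):+1/X.X/O.O/O.X, (1,1):+1/X.X/.OO/O.X, (2,1):+1/X.X/..O/OOX
[XOX/..O/O.X] X move#4: (1,0):-1/XOX/X.O/O.X*, (1,1):-1/XOX/.XO/O.X, (2,1):-1/XOX/..O/OXX
[XOX/X.O/O.X] O move#5: (1,1):+1/XOX/XOO/O.X*, (2,1):+1/XOX/X.O/OOX
[XOX/XOO/O.X] end (terminal -1, X#6); searched ..X/.../O.X to 6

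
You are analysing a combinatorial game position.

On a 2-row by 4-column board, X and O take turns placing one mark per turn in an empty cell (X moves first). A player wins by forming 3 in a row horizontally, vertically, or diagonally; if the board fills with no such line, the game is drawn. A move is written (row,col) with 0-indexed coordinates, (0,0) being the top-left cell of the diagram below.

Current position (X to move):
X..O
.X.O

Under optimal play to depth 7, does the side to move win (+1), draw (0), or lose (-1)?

p1 X@[X..O/.X.O]: (0,1)[XX.O/.X.O]+0* (0,2)[X.XO/.X.O]+0 (1,0)[X..O/XX.O]+0 (1,2)[X..O/.XXO]+0
p2 O@[XX.O/.X.O]: (0,2)[XXOO/.X.O]+0* (1,0)[XX.O/OX.O]-1 (1,2)[XX.O/.XOO]-1
p3 X@[XXOO/.X.O]: (1,0)[XXOO/XX.O]+0* (1,2)[XXOO/.XXO]+0
p4 O@[XXOO/XX.O]: (1,2)[XXOO/XXOO]+0*
p5 X@[XXOO/XXOO] terminal +0; root [X..O/.X.O] d7

value(X..O/.X.O, X) = 0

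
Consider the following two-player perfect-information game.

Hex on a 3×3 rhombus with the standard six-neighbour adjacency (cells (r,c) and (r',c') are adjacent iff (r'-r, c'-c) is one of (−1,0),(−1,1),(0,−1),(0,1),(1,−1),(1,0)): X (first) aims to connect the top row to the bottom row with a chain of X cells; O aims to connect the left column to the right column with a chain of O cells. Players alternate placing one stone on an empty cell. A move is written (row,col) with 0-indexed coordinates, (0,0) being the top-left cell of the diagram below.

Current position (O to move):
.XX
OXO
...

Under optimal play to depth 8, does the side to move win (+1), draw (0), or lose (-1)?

[.XX/OXO/...] O move#1: (0,0):-1/OXX/OXO/...*, (2,0):-1/.XX/OXO/O.., (2,1):-1/.XX/OXO/.O., (2,2):-1/.XX/OXO/..O
[OXX/OXO/...] X move#2: (2,0):+1/OXX/OXO/X..*, (2,1):+1/OXX/OXO/.X., (2,2):+1/OXX/OXO/..X
[OXX/OXO/X..] end (terminal -1, O#3); searched .XX/OXO/... to 8

value(.XX/OXO/..., O) = -1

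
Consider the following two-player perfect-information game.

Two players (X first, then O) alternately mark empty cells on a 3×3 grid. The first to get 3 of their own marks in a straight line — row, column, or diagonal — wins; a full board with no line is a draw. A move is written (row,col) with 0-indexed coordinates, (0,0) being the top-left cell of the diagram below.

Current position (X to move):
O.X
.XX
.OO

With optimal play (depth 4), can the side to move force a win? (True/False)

X winning at [O.X/.XX/.OO]: True

ply 1, X at O.X/.XX/.OO | (0,1)=-1→OXX/.XX/.OO; (1,0)=+1→O.X/XXX/.OO*; (2,0)=+1→O.X/.XX/XOO
ply 2: O.X/XXX/.OO is terminal -1 (O); from O.X/.XX/.OO depth 4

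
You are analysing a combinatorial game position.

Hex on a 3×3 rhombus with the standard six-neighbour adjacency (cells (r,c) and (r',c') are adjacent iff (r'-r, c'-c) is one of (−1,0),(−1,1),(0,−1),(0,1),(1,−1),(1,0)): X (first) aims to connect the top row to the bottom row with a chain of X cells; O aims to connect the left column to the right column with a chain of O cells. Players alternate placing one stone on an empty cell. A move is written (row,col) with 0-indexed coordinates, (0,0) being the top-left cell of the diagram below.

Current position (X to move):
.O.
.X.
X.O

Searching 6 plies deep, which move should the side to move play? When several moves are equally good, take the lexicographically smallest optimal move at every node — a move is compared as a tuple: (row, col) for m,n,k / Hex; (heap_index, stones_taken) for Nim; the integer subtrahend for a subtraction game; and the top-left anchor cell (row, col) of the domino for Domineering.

ply 1, X at .O./.X./X.O | (0,0)=+1→XO./.X./X.O*; (0,2)=+1→.OX/.X./X.O; (1,0)=+1→.O./XX./X.O; (1,2)=-1→.O./.XX/X.O; (2,1)=-1→.O./.X./XXO
ply 2, O at XO./.X./X.O | (0,2)=-1→XOO/.X./X.O*; (1,0)=-1→XO./OX./X.O; (1,2)=-1→XO./.XO/X.O; (2,1)=-1→XO./.X./XOO
ply 3, X at XOO/.X./X.O | (1,0)=+1→XOO/XX./X.O*; (1,2)=-1→XOO/.XX/X.O; (2,1)=-1→XOO/.X./XXO
ply 4: XOO/XX./X.O is terminal -1 (O); from .O./.X./X.O depth 6

X's best at [.O./.X./X.O]: (0,0)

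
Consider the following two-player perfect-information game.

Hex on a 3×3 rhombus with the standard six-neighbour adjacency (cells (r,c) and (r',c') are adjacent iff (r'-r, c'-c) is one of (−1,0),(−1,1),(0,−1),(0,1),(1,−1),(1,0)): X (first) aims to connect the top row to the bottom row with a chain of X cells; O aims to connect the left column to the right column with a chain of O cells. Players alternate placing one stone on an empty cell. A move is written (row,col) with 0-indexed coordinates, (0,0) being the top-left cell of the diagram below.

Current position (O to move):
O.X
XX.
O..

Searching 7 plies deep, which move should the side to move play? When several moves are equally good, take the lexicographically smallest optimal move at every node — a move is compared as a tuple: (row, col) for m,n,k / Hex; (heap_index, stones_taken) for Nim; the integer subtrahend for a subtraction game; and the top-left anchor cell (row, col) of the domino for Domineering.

ply 1, O at O.X/XX./O.. | (0,1)=-1→OOX/XX./O..; (1,2)=-1→O.X/XXO/O..; (2,1)=+1→O.X/XX./OO.*; (2,2)=-1→O.X/XX./O.O
ply 2, X at O.X/XX./OO. | (0,1)=-1→OXX/XX./OO.*; (1,2)=-1→O.X/XXX/OO.; (2,2)=-1→O.X/XX./OOX
ply 3, O at OXX/XX./OO. | (1,2)=+1→OXX/XXO/OO.*; (2,2)=+1→OXX/XX./OOO
ply 4: OXX/XXO/OO. is terminal -1 (X); from O.X/XX./O.. depth 7

O's best at [O.X/XX./O..]: (2,1)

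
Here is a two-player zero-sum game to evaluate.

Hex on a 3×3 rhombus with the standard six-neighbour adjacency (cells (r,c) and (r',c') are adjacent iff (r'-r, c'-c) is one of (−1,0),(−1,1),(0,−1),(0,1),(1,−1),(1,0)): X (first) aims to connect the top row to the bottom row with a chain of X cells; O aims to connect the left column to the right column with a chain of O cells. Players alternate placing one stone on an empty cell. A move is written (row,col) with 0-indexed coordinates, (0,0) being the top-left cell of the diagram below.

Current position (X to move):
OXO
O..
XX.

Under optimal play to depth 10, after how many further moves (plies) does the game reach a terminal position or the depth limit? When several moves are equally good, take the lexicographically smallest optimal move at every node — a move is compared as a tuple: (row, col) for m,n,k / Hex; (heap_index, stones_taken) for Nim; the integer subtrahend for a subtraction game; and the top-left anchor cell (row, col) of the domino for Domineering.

PV length from [OXO/O../XX.]: 1 ply

[OXO/O../XX.] X move#1: (1,1):+1/OXO/OX./XX.*, (1,2):-1/OXO/O.X/XX., (2,2):-1/OXO/O../XXX
[OXO/OX./XX.] end (terminal -1, O#2); searched OXO/O../XX. to 10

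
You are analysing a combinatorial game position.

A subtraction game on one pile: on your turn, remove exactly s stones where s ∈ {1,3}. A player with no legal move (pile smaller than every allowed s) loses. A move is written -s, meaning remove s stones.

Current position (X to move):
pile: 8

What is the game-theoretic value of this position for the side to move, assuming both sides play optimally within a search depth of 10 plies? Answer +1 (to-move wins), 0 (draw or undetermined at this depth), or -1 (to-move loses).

value(8, X) = -1

p1 X@[8]: -1[7]-1* -3[5]-1
p2 O@[7]: -1[6]+1* -3[4]+1
p3 X@[6]: -1[5]-1* -3[3]-1
p4 O@[5]: -1[4]+1* -3[2]+1
p5 X@[4]: -1[3]-1* -3[1]-1
p6 O@[3]: -1[2]+1* -3[0]+1
p7 X@[2]: -1[1]-1*
p8 O@[1]: -1[0]+1*
p9 X@[0] terminal -1; root [8] d10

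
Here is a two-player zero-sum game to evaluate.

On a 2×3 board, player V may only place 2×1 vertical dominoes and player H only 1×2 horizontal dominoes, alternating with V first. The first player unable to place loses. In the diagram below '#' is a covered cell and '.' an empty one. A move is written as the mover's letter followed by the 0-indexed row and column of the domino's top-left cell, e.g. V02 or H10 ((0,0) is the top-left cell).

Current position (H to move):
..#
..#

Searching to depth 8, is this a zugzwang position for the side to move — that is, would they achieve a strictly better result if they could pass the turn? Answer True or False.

zugzwang(..#/..#, H) = False

ply 1, H at ..#/..# | H00=+1→###/..#*; H10=+1→..#/###
ply 2: ###/..# is terminal -1 (V); from ..#/..# depth 8
suppose H passes — search the same position with V to move:
pass> ply 1, V at ..#/..# | V00=+1→#.#/#.#*; V01=+1→.##/.##
pass> ply 2: #.#/#.# is terminal -1 (H); from ..#/..# depth 8
for H: play +1, pass -1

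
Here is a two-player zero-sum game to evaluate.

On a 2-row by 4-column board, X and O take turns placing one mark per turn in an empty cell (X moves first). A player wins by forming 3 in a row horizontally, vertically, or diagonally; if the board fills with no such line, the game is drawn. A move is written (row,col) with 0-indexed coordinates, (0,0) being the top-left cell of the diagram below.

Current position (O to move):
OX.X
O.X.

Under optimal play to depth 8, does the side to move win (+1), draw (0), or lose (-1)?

p1 O@[OX.X/O.X.]: (0,2)[OXOX/O.X.]+0* (1,1)[OX.X/OOX.]-1 (1,3)[OX.X/O.XO]-1
p2 X@[OXOX/O.X.]: (1,1)[OXOX/OXX.]+0* (1,3)[OXOX/O.XX]+0
p3 O@[OXOX/OXX.]: (1,3)[OXOX/OXXO]+0*
p4 X@[OXOX/OXXO] terminal +0; root [OX.X/O.X.] d8

value(OX.X/O.X., O) = 0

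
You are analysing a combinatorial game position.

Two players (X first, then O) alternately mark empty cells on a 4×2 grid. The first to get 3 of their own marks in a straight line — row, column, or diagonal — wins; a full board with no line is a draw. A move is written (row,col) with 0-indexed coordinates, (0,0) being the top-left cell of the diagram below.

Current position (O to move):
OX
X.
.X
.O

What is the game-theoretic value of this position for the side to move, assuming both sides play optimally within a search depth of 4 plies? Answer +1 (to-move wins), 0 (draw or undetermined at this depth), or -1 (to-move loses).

[OX/X./.X/.O] O move#1: (1,1):+0/OX/XO/.X/.O*, (2,0):-1/OX/X./OX/.O, (3,0):-1/OX/X./.X/OO
[OX/XO/.X/.O] X move#2: (2,0):+0/OX/XO/XX/.O*, (3,0):+0/OX/XO/.X/XO
[OX/XO/XX/.O] O move#3: (3,0):+0/OX/XO/XX/OO*
[OX/XO/XX/OO] end (terminal +0, X#4); searched OX/X./.X/.O to 4

value(OX/X./.X/.O, O) = 0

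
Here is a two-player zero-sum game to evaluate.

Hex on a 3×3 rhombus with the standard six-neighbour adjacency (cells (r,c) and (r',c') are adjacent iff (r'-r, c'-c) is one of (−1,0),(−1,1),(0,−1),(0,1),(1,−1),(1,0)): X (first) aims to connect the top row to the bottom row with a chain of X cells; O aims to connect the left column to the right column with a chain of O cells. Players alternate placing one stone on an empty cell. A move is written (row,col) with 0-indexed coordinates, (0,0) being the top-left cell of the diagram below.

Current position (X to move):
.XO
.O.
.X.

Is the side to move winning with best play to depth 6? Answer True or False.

p1 X@[.XO/.O./.X.]: (0,0)[XXO/.O./.X.]-1* (1,0)[.XO/XO./.X.]-1 (1,2)[.XO/.OX/.X.]-1 (2,0)[.XO/.O./XX.]-1 (2,2)[.XO/.O./.XX]-1
p2 O@[XXO/.O./.X.]: (1,0)[XXO/OO./.X.]+1* (1,2)[XXO/.OO/.X.]+1 (2,0)[XXO/.O./OX.]+1 (2,2)[XXO/.O./.XO]+1
p3 X@[XXO/OO./.X.] terminal -1; root [.XO/.O./.X.] d6

X winning at [.XO/.O./.X.]: False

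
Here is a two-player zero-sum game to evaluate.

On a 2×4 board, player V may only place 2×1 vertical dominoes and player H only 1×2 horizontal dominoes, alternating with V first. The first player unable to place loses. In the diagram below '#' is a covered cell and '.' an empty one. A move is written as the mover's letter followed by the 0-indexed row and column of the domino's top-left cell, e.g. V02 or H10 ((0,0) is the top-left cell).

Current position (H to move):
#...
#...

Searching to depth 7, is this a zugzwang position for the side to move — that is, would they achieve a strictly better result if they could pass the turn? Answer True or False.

zugzwang(#.../#..., H) = False

p1 H@[#.../#...]: H01[###./#...]+1* H02[#.##/#...]+1 H11[#.../###.]+1 H12[#.../#.##]+1
p2 V@[###./#...]: V03[####/#..#]-1*
p3 H@[####/#..#]: H11[####/####]+1*
p4 V@[####/####] terminal -1; root [#.../#...] d7
if H skipped the turn, V would face:
~ p1 V@[#.../#...]: V01[##../##..]-1 V02[#.#./#.#.]+1* V03[#..#/#..#]-1
~ p2 H@[#.#./#.#.] terminal -1; root [#.../#...] d7
compare (H): move=+1 vs pass=-1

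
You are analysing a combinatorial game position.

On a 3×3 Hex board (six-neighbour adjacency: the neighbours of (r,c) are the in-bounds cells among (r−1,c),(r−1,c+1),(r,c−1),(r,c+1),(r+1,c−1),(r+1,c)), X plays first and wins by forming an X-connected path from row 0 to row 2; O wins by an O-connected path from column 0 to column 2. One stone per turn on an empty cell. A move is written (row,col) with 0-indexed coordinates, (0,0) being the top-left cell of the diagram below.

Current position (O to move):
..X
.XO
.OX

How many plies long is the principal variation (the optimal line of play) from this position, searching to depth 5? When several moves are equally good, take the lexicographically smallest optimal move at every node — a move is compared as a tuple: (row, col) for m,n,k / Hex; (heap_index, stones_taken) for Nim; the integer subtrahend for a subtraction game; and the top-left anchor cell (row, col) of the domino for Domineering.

ply 1, O at ..X/.XO/.OX | (0,0)=-1→O.X/.XO/.OX; (0,1)=-1→.OX/.XO/.OX; (1,0)=-1→..X/OXO/.OX; (2,0)=+1→..X/.XO/OOX*
ply 2: ..X/.XO/OOX is terminal -1 (X); from ..X/.XO/.OX depth 5

PV length from [..X/.XO/.OX]: 1 ply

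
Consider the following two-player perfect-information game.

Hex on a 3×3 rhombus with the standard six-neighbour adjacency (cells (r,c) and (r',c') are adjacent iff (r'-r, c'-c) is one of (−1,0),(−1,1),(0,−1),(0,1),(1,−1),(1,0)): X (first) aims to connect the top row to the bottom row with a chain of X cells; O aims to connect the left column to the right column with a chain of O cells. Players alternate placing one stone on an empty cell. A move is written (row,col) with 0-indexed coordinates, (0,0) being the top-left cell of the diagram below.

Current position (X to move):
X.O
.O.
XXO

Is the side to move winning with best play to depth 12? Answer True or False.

p1 X@[X.O/.O./XXO]: (0,1)[XXO/.O./XXO]-1 (1,0)[X.O/XO./XXO]+1* (1,2)[X.O/.OX/XXO]-1
p2 O@[X.O/XO./XXO] terminal -1; root [X.O/.O./XXO] d12

X winning at [X.O/.O./XXO]: True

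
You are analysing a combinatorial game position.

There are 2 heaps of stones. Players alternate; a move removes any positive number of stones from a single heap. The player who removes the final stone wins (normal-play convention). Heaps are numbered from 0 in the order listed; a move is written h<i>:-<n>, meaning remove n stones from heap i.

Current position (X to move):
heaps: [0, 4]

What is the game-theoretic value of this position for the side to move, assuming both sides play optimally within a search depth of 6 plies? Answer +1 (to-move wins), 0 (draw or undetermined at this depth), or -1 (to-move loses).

[(0,4)] X move#1: h1:-1:-1/(0,3), h1:-2:-1/(0,2), h1:-3:-1/(0,1), h1:-4:+1/(0,0)*
[(0,0)] end (terminal -1, O#2); searched (0,4) to 6

value((0,4), X) = +1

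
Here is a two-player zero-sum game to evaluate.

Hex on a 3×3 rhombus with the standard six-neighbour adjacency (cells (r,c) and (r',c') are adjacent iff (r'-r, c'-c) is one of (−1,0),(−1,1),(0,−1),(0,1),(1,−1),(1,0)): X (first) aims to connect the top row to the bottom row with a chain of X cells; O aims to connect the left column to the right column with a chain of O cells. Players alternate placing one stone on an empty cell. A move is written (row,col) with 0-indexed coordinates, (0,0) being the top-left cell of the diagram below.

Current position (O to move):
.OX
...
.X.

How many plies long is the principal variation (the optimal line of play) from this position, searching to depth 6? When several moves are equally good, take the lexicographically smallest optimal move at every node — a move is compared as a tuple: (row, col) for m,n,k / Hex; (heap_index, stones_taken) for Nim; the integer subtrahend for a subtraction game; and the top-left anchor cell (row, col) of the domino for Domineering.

PV length from [.OX/.../.X.]: 4 plies

p1 O@[.OX/.../.X.]: (0,0)[OOX/.../.X.]-1* (1,0)[.OX/O../.X.]-1 (1,1)[.OX/.O./.X.]-1 (1,2)[.OX/..O/.X.]-1 (2,0)[.OX/.../OX.]-1 (2,2)[.OX/.../.XO]-1
p2 X@[OOX/.../.X.]: (1,0)[OOX/X../.X.]+1* (1,1)[OOX/.X./.X.]+1 (1,2)[OOX/..X/.X.]+1 (2,0)[OOX/.../XX.]+1 (2,2)[OOX/.../.XX]+1
p3 O@[OOX/X../.X.]: (1,1)[OOX/XO./.X.]-1* (1,2)[OOX/X.O/.X.]-1 (2,0)[OOX/X../OX.]-1 (2,2)[OOX/X../.XO]-1
p4 X@[OOX/XO./.X.]: (1,2)[OOX/XOX/.X.]+1* (2,0)[OOX/XO./XX.]-1 (2,2)[OOX/XO./.XX]-1
p5 O@[OOX/XOX/.X.] terminal -1; root [.OX/.../.X.] d6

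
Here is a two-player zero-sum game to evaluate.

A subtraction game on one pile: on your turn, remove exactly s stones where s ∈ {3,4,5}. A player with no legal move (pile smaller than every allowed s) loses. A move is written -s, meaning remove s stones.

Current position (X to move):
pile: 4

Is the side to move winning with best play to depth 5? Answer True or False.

ply 1, X at 4 | -3=+1→1*; -4=+1→0
ply 2: 1 is terminal -1 (O); from 4 depth 5

X winning at [4]: True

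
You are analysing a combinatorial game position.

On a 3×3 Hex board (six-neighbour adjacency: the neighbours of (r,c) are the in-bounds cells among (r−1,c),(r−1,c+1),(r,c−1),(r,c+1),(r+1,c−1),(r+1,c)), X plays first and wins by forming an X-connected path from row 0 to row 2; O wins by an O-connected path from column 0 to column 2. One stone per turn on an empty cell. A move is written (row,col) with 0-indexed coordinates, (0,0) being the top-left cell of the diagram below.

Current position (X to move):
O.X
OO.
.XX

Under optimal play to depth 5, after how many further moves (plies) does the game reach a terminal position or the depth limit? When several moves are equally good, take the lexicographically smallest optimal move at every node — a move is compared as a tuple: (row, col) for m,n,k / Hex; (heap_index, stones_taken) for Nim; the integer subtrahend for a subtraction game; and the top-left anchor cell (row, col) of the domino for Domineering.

PV length from [O.X/OO./.XX]: 1 ply

[O.X/OO./.XX] X move#1: (0,1):-1/OXX/OO./.XX, (1,2):+1/O.X/OOX/.XX*, (2,0):-1/O.X/OO./XXX
[O.X/OOX/.XX] end (terminal -1, O#2); searched O.X/OO./.XX to 5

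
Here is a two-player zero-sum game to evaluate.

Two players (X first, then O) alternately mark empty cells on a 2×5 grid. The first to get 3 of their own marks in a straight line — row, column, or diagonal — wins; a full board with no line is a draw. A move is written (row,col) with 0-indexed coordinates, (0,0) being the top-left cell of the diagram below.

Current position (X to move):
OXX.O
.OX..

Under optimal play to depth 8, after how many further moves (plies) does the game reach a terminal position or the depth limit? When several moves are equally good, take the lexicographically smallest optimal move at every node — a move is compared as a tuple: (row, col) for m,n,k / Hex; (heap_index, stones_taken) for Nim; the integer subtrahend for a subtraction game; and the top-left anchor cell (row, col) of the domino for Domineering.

PV length from [OXX.O/.OX..]: 1 ply

p1 X@[OXX.O/.OX..]: (0,3)[OXXXO/.OX..]+1* (1,0)[OXX.O/XOX..]+0 (1,3)[OXX.O/.OXX.]+1 (1,4)[OXX.O/.OX.X]+1
p2 O@[OXXXO/.OX..] terminal -1; root [OXX.O/.OX..] d8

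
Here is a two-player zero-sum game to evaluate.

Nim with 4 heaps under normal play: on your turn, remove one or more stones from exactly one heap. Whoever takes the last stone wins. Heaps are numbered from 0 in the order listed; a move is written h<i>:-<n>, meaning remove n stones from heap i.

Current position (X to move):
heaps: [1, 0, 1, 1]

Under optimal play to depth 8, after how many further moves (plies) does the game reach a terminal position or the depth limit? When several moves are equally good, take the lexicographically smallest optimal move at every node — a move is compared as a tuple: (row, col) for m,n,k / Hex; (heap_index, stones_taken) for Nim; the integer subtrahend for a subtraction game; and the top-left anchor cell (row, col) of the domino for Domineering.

p1 X@[(1,0,1,1)]: h0:-1[(0,0,1,1)]+1* h2:-1[(1,0,0,1)]+1 h3:-1[(1,0,1,0)]+1
p2 O@[(0,0,1,1)]: h2:-1[(0,0,0,1)]-1* h3:-1[(0,0,1,0)]-1
p3 X@[(0,0,0,1)]: h3:-1[(0,0,0,0)]+1*
p4 O@[(0,0,0,0)] terminal -1; root [(1,0,1,1)] d8

PV length from [(1,0,1,1)]: 3 plies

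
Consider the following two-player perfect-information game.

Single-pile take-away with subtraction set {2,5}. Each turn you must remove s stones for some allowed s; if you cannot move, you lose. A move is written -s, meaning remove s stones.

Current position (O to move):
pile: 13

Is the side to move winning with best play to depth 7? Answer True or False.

O winning at [13]: True

ply 1, O at 13 | -2=+1→11*; -5=+1→8
ply 2, X at 11 | -2=-1→9*; -5=-1→6
ply 3, O at 9 | -2=+1→7*; -5=+1→4
ply 4, X at 7 | -2=-1→5*; -5=-1→2
ply 5, O at 5 | -2=-1→3; -5=+1→0*
ply 6: 0 is terminal -1 (X); from 13 depth 7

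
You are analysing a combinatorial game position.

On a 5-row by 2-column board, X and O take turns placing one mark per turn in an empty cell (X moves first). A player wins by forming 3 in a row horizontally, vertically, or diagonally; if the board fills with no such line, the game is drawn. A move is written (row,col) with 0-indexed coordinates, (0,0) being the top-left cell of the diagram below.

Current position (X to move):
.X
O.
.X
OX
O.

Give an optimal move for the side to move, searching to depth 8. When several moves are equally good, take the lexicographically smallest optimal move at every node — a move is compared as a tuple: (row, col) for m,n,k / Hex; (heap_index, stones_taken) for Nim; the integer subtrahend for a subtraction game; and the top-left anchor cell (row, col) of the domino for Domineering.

X's best at [.X/O./.X/OX/O.]: (1,1)

p1 X@[.X/O./.X/OX/O.]: (0,0)[XX/O./.X/OX/O.]-1 (1,1)[.X/OX/.X/OX/O.]+1* (2,0)[.X/O./XX/OX/O.]+1 (4,1)[.X/O./.X/OX/OX]+1
p2 O@[.X/OX/.X/OX/O.] terminal -1; root [.X/O./.X/OX/O.] d8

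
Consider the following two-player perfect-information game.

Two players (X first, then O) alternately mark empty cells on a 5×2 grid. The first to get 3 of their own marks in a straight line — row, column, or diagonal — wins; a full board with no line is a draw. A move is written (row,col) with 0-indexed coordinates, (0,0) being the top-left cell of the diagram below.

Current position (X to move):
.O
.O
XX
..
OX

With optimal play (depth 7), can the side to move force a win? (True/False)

X winning at [.O/.O/XX/../OX]: True

ply 1, X at .O/.O/XX/../OX | (0,0)=+1→XO/.O/XX/../OX*; (1,0)=+1→.O/XO/XX/../OX; (3,0)=+1→.O/.O/XX/X./OX; (3,1)=+1→.O/.O/XX/.X/OX
ply 2, O at XO/.O/XX/../OX | (1,0)=-1→XO/OO/XX/../OX*; (3,0)=-1→XO/.O/XX/O./OX; (3,1)=-1→XO/.O/XX/.O/OX
ply 3, X at XO/OO/XX/../OX | (3,0)=+0→XO/OO/XX/X./OX; (3,1)=+1→XO/OO/XX/.X/OX*
ply 4: XO/OO/XX/.X/OX is terminal -1 (O); from .O/.O/XX/../OX depth 7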